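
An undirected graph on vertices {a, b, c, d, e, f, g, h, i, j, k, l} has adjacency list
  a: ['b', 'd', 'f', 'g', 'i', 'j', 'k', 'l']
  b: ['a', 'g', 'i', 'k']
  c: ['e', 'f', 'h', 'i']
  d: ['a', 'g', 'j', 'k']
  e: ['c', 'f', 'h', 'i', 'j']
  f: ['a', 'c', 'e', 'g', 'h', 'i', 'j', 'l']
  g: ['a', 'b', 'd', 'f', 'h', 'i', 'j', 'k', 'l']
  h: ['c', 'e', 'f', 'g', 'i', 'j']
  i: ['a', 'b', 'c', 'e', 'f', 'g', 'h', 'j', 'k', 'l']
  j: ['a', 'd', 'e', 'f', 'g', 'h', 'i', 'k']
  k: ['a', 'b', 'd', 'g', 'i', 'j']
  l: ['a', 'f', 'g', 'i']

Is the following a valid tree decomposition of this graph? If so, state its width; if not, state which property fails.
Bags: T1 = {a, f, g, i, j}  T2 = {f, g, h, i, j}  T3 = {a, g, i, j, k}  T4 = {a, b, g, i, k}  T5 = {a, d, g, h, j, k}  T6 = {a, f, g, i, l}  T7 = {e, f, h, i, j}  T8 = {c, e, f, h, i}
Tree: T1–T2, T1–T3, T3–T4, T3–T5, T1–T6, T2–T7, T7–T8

No — bags containing vertex h are not connected in the tree.

A tree decomposition must satisfy three properties: every vertex lies in some bag; for every edge, both endpoints lie together in some bag; and for every vertex, the bags containing it form a connected subtree. Here bags containing vertex h are not connected in the tree, so the decomposition is invalid.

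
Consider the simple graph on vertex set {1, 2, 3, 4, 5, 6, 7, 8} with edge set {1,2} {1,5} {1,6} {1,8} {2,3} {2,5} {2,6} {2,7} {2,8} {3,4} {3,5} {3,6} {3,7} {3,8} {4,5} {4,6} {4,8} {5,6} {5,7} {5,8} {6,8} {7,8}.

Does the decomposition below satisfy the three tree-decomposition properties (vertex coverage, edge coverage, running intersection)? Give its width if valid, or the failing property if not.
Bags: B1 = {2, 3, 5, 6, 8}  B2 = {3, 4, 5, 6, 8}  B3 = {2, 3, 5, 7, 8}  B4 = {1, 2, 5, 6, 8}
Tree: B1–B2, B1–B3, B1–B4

Yes; width 4.

Checking the three conditions: (i) the bags cover all of {1, 2, 3, 4, 5, 6, 7, 8}; (ii) for each edge, some bag contains both endpoints; (iii) the bags containing any fixed vertex form a subtree. All hold, so the decomposition is valid with width 5 − 1 = 4.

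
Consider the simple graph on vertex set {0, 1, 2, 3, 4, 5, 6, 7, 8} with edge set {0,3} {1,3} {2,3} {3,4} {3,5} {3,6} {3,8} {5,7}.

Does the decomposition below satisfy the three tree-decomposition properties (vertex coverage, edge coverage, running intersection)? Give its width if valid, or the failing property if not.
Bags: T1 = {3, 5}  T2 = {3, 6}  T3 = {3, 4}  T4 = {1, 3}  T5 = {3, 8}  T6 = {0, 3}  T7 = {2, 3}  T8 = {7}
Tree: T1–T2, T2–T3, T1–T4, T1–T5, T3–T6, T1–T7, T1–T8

A tree decomposition must satisfy three properties: every vertex lies in some bag; for every edge, both endpoints lie together in some bag; and for every vertex, the bags containing it form a connected subtree. Here edge (5,7) lies in no bag, so the decomposition is invalid.

No — edge (5,7) lies in no bag.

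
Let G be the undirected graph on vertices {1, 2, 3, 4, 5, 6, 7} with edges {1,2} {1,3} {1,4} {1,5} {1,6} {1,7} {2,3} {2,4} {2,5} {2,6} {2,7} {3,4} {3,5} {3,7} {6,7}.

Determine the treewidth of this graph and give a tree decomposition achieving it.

Each bag holds 4 vertices, so the decomposition has width 3, which upper-bounds the treewidth. For the lower bound, the 4 vertices {1, 2, 3, 4} are pairwise adjacent, and any tree decomposition puts a clique entirely inside one bag — forcing width ≥ 3. Therefore the treewidth is 3.

Treewidth 3.
One optimal decomposition is:
Bags: B1 = {1, 2, 6, 7}  B2 = {1, 2, 3, 7}  B3 = {1, 2, 3, 4}  B4 = {1, 2, 3, 5}
Tree: B1–B2, B2–B3, B2–B4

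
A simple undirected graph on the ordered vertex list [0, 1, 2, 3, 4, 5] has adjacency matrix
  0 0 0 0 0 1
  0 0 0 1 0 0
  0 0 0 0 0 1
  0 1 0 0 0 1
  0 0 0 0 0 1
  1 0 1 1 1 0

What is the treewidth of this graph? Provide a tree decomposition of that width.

Treewidth 1.
One optimal decomposition is:
Bags: B1 = {2, 5}  B2 = {3, 5}  B3 = {4, 5}  B4 = {1, 3}  B5 = {0, 5}
Tree: B1–B2, B1–B3, B2–B4, B1–B5

The largest bag has 2 vertices, giving width 1; this decomposition certifies tw(G) ≤ 1. Since G has at least one edge (e.g. 2–5), it is not an edgeless graph, so tw(G) ≥ 1. The upper and lower bounds meet at 1, so that is the treewidth.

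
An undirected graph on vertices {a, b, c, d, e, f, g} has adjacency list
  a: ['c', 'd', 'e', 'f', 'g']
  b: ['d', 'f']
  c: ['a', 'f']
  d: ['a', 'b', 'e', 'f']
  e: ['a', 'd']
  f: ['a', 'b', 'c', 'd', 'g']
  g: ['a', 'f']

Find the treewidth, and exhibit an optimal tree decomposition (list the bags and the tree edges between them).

Treewidth 2.
One such decomposition:
Bags: B1 = {a, d, f}  B2 = {b, d, f}  B3 = {a, c, f}  B4 = {a, f, g}  B5 = {a, d, e}
Tree: B1–B2, B1–B3, B1–B4, B1–B5

Each bag holds 3 vertices, so the decomposition has width 2, which upper-bounds the treewidth. On the other hand G contains the 3-clique {a, d, e}. A clique must lie in a single bag of any decomposition, so no decomposition can have width below 2. The upper and lower bounds meet at 2, so that is the treewidth.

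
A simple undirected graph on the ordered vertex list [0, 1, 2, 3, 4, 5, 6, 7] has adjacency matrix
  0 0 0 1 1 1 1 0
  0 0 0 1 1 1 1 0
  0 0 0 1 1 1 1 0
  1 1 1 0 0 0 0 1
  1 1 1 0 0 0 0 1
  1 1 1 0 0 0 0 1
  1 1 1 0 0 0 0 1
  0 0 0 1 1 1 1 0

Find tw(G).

4

A width-4 tree decomposition is:
Bags: B1 = {0, 1, 2, 3, 7}  B2 = {0, 1, 2, 5, 7}  B3 = {0, 1, 2, 4, 7}  B4 = {0, 1, 2, 6, 7}
Tree: B1–B2, B2–B3, B3–B4
The largest bag has 5 vertices, giving width 4; this decomposition certifies tw(G) ≤ 4. For the lower bound: the 5 vertex sets {1,3}, {0,5}, {2,4}, {7}, {6} are disjoint, each induces a connected subgraph, and every pair is joined by at least one edge of G. Contracting each set to a single vertex therefore yields K_{5} as a minor, and since treewidth is minor-monotone, tw(G) ≥ tw(K_{5}) = 4. Hence tw(G) = 4 exactly.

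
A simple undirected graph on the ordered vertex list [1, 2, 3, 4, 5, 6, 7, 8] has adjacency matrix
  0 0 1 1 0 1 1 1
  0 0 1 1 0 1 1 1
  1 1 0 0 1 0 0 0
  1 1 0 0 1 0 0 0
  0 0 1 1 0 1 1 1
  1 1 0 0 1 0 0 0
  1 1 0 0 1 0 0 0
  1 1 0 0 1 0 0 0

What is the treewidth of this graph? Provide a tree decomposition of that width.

Each bag holds 4 vertices, so the decomposition has width 3, which upper-bounds the treewidth. For the lower bound: the 4 vertex sets {1,3}, {4,5}, {2}, {7} are disjoint, each induces a connected subgraph, and every pair is joined by at least one edge of G. Contracting each set to a single vertex therefore yields K_{4} as a minor, and since treewidth is minor-monotone, tw(G) ≥ tw(K_{4}) = 3. Combining the bounds, tw(G) = 3.

Treewidth 3.
Bags: B1 = {1, 2, 3, 5}  B2 = {1, 2, 4, 5}  B3 = {1, 2, 5, 7}  B4 = {1, 2, 5, 6}  B5 = {1, 2, 5, 8}
Tree: B1–B2, B2–B3, B3–B4, B4–B5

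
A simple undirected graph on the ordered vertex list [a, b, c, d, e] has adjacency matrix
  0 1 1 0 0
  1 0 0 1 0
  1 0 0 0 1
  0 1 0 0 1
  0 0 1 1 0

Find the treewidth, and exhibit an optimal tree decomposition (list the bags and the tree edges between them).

The largest bag has 3 vertices, giving width 2; this decomposition certifies tw(G) ≤ 2. The edges a–b–d–e–c–a form a cycle, so G is not a tree and its treewidth is at least 2. Combining the bounds, tw(G) = 2.

Treewidth 2.
One such decomposition:
Bags: B1 = {a, b, d}  B2 = {a, d, e}  B3 = {a, c, e}
Tree: B1–B2, B2–B3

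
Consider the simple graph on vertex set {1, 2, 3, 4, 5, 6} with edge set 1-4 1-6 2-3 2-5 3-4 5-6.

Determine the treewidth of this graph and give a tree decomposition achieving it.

Each bag holds 3 vertices, so the decomposition has width 2, which upper-bounds the treewidth. For the lower bound, G contains the cycle 1–4–3–2–5–6–1, so G is not a forest; only forests have treewidth ≤ 1, hence tw(G) ≥ 2. Hence tw(G) = 2 exactly.

Treewidth 2.
One such decomposition:
Bags: B1 = {1, 3, 4}  B2 = {1, 2, 3}  B3 = {1, 2, 5}  B4 = {1, 5, 6}
Tree: B1–B2, B2–B3, B3–B4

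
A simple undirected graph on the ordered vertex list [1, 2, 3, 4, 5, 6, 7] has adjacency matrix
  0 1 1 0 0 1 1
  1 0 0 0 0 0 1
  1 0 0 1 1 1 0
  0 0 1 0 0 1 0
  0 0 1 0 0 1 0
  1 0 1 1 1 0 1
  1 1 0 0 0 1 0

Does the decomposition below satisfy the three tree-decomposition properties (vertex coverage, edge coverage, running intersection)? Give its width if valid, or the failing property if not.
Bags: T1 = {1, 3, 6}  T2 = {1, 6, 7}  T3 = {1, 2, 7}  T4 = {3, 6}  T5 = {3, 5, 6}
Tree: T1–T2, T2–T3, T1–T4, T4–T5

A tree decomposition must satisfy three properties: every vertex lies in some bag; for every edge, both endpoints lie together in some bag; and for every vertex, the bags containing it form a connected subtree. Here vertex 4 appears in no bag, so the decomposition is invalid.

No — vertex 4 appears in no bag.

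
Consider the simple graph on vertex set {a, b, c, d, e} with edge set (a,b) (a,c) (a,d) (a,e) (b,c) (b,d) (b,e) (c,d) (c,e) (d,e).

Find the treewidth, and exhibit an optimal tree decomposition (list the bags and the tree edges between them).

Treewidth 4.
One such decomposition:
Bags: B1 = {a, b, c, d, e}
Tree: (single bag)

With just one bag of size 5, the width is 5 − 1 = 4, so tw(G) ≤ 4. For the lower bound, the 5 vertices {a, b, c, d, e} are pairwise adjacent, and any tree decomposition puts a clique entirely inside one bag — forcing width ≥ 4. Hence tw(G) = 4 exactly.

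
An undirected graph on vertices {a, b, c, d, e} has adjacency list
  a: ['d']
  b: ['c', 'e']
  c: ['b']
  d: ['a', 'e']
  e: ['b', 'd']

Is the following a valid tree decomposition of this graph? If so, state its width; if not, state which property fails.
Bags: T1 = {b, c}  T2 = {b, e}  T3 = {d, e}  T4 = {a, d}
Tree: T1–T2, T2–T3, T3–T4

Yes; width 1.

Vertex coverage: the bags together contain {a, b, c, d, e}, the full vertex set. Edge coverage: each edge of G has both endpoints in at least one bag. Running intersection: for every vertex, the bags containing it form a connected subtree. All three properties hold, so this is a valid tree decomposition of width max|bag| − 1 = 1, and hence tw(G) ≤ 1.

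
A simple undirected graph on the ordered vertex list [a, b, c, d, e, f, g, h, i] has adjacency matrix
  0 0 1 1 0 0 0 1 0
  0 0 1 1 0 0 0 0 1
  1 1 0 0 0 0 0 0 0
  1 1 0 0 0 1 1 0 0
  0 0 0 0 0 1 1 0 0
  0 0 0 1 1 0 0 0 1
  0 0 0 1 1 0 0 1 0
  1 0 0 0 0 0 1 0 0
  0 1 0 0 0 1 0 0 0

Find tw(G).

3

A width-3 tree decomposition is:
Bags: B1 = {a, b, c, h}  B2 = {a, b, d, h}  B3 = {b, d, g, h}  B4 = {b, d, g, i}  B5 = {d, f, g, i}  B6 = {e, f, g, i}
Tree: B1–B2, B2–B3, B3–B4, B4–B5, B5–B6
Every bag has size at most 4, so the width is 4 − 1 = 3 and tw(G) ≤ 3. For the lower bound: the 4 vertex sets {a,c,h}, {b}, {d}, {e,f,g,i} are disjoint, each induces a connected subgraph, and every pair is joined by at least one edge of G. Contracting each set to a single vertex therefore yields K_{4} as a minor, and since treewidth is minor-monotone, tw(G) ≥ tw(K_{4}) = 3. The upper and lower bounds meet at 3, so that is the treewidth.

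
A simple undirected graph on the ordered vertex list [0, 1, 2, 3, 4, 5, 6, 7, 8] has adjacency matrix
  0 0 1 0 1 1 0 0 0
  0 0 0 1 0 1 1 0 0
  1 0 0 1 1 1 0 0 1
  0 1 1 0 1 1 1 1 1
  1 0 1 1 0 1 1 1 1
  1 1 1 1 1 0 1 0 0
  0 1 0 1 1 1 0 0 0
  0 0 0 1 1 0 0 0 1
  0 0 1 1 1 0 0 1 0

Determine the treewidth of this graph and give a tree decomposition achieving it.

Treewidth 3.
One such decomposition:
Bags: B1 = {2, 3, 4, 8}  B2 = {2, 3, 4, 5}  B3 = {0, 2, 4, 5}  B4 = {3, 4, 5, 6}  B5 = {3, 4, 7, 8}  B6 = {1, 3, 5, 6}
Tree: B1–B2, B2–B3, B2–B4, B1–B5, B4–B6

The largest bag has 4 vertices, giving width 3; this decomposition certifies tw(G) ≤ 3. On the other hand G contains the 4-clique {0, 2, 4, 5}. A clique must lie in a single bag of any decomposition, so no decomposition can have width below 3. Hence tw(G) = 3 exactly.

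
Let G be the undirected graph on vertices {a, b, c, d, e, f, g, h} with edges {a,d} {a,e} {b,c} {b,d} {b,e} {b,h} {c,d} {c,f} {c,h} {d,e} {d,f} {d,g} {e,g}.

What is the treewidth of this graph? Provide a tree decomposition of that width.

Treewidth 2.
Bags: B1 = {b, d, e}  B2 = {a, d, e}  B3 = {b, c, d}  B4 = {c, d, f}  B5 = {d, e, g}  B6 = {b, c, h}
Tree: B1–B2, B1–B3, B3–B4, B2–B5, B3–B6

Every bag has size at most 3, so the width is 3 − 1 = 2 and tw(G) ≤ 2. For the lower bound, the 3 vertices {d, e, g} are pairwise adjacent, and any tree decomposition puts a clique entirely inside one bag — forcing width ≥ 2. Combining the bounds, tw(G) = 2.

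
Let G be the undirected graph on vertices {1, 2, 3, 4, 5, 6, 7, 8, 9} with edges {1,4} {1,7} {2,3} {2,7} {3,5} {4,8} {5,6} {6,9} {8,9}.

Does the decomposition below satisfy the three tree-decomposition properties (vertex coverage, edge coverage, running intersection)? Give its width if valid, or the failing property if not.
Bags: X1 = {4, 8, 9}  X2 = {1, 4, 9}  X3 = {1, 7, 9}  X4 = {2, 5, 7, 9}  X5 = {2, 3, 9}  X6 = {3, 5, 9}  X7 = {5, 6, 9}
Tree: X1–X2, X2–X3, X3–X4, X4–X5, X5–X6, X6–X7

No — bags containing vertex 5 are not connected in the tree.

A tree decomposition must satisfy three properties: every vertex lies in some bag; for every edge, both endpoints lie together in some bag; and for every vertex, the bags containing it form a connected subtree. Here bags containing vertex 5 are not connected in the tree, so the decomposition is invalid.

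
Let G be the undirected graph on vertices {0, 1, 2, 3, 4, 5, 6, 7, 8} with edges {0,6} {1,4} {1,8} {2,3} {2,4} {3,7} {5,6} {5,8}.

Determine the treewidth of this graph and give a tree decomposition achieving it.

Treewidth 1.
One optimal decomposition is:
Bags: B1 = {0, 6}  B2 = {5, 6}  B3 = {5, 8}  B4 = {1, 8}  B5 = {1, 4}  B6 = {2, 4}  B7 = {2, 3}  B8 = {3, 7}
Tree: B1–B2, B2–B3, B3–B4, B4–B5, B5–B6, B6–B7, B7–B8

Every bag has size at most 2, so the width is 2 − 1 = 1 and tw(G) ≤ 1. Any graph with an edge has treewidth ≥ 1, and G has the edge 0–6. Hence tw(G) = 1 exactly.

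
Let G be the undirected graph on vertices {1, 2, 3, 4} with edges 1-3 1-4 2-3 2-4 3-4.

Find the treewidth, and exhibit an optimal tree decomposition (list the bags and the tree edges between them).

Every bag has size at most 3, so the width is 3 − 1 = 2 and tw(G) ≤ 2. Conversely, {1, 3, 4} is a clique of size 3, and the vertices of any clique must share a bag in every tree decomposition; so some bag has ≥ 3 vertices and tw(G) ≥ 2. Therefore the treewidth is 2.

Treewidth 2.
One optimal decomposition is:
Bags: B1 = {2, 3, 4}  B2 = {1, 3, 4}
Tree: B1–B2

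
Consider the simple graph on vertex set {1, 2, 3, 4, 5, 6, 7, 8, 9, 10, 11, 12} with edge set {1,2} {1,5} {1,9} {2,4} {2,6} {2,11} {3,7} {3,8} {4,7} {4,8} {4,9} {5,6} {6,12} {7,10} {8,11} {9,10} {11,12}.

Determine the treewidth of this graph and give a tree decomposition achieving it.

Treewidth 3.
Bags: B1 = {1, 5, 6, 12}  B2 = {1, 2, 6, 12}  B3 = {1, 2, 11, 12}  B4 = {1, 2, 9, 11}  B5 = {2, 4, 9, 11}  B6 = {4, 8, 9, 11}  B7 = {4, 8, 9, 10}  B8 = {4, 7, 8, 10}  B9 = {3, 7, 8, 10}
Tree: B1–B2, B2–B3, B3–B4, B4–B5, B5–B6, B6–B7, B7–B8, B8–B9

Every bag has size at most 4, so the width is 4 − 1 = 3 and tw(G) ≤ 3. For the lower bound: the 4 vertex sets {5,6,12}, {1}, {2}, {4,8,9,11} are disjoint, each induces a connected subgraph, and every pair is joined by at least one edge of G. Contracting each set to a single vertex therefore yields K_{4} as a minor, and since treewidth is minor-monotone, tw(G) ≥ tw(K_{4}) = 3. The upper and lower bounds meet at 3, so that is the treewidth.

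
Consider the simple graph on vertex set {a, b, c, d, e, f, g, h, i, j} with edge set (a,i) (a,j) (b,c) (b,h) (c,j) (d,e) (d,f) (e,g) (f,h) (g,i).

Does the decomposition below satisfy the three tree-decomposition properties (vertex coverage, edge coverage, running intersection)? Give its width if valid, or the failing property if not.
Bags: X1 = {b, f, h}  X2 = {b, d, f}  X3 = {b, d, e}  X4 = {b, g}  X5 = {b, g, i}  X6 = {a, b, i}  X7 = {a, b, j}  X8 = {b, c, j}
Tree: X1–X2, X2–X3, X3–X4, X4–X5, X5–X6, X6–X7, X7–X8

No — edge (e,g) lies in no bag.

A tree decomposition must satisfy three properties: every vertex lies in some bag; for every edge, both endpoints lie together in some bag; and for every vertex, the bags containing it form a connected subtree. Here edge (e,g) lies in no bag, so the decomposition is invalid.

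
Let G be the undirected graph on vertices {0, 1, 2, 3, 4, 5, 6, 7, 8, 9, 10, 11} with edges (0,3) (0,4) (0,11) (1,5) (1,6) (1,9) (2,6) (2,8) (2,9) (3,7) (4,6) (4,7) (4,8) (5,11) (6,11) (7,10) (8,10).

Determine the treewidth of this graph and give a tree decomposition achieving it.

Every bag has size at most 4, so the width is 4 − 1 = 3 and tw(G) ≤ 3. For the lower bound: the 4 vertex sets {1,5,9}, {11}, {6}, {0,2,4,8} are disjoint, each induces a connected subgraph, and every pair is joined by at least one edge of G. Contracting each set to a single vertex therefore yields K_{4} as a minor, and since treewidth is minor-monotone, tw(G) ≥ tw(K_{4}) = 3. Therefore the treewidth is 3.

Treewidth 3.
One such decomposition:
Bags: B1 = {1, 5, 9, 11}  B2 = {1, 6, 9, 11}  B3 = {2, 6, 9, 11}  B4 = {0, 2, 6, 11}  B5 = {0, 2, 4, 6}  B6 = {0, 2, 4, 8}  B7 = {0, 3, 4, 8}  B8 = {3, 4, 7, 8}  B9 = {3, 7, 8, 10}
Tree: B1–B2, B2–B3, B3–B4, B4–B5, B5–B6, B6–B7, B7–B8, B8–B9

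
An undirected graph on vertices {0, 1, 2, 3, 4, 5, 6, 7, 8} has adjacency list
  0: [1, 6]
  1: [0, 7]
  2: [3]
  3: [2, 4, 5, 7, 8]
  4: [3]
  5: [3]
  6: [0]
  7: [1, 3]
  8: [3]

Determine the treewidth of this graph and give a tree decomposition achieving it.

The largest bag has 2 vertices, giving width 1; this decomposition certifies tw(G) ≤ 1. Any graph with an edge has treewidth ≥ 1, and G has the edge 3–7. Hence tw(G) = 1 exactly.

Treewidth 1.
One such decomposition:
Bags: B1 = {3, 7}  B2 = {3, 4}  B3 = {1, 7}  B4 = {2, 3}  B5 = {3, 5}  B6 = {3, 8}  B7 = {0, 1}  B8 = {0, 6}
Tree: B1–B2, B1–B3, B1–B4, B1–B5, B5–B6, B3–B7, B7–B8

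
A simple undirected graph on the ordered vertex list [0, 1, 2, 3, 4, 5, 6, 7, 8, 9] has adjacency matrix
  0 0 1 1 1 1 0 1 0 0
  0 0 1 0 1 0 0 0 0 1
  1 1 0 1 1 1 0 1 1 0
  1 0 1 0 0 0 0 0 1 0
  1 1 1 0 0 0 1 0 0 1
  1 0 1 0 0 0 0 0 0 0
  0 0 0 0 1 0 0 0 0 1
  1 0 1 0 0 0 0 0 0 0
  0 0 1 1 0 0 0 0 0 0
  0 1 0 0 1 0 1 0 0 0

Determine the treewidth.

2

A width-2 tree decomposition is:
Bags: B1 = {1, 4, 9}  B2 = {1, 2, 4}  B3 = {0, 2, 4}  B4 = {0, 2, 5}  B5 = {4, 6, 9}  B6 = {0, 2, 7}  B7 = {0, 2, 3}  B8 = {2, 3, 8}
Tree: B1–B2, B2–B3, B3–B4, B1–B5, B3–B6, B6–B7, B7–B8
Each bag holds 3 vertices, so the decomposition has width 2, which upper-bounds the treewidth. On the other hand G contains the 3-clique {1, 4, 9}. A clique must lie in a single bag of any decomposition, so no decomposition can have width below 2. Combining the bounds, tw(G) = 2.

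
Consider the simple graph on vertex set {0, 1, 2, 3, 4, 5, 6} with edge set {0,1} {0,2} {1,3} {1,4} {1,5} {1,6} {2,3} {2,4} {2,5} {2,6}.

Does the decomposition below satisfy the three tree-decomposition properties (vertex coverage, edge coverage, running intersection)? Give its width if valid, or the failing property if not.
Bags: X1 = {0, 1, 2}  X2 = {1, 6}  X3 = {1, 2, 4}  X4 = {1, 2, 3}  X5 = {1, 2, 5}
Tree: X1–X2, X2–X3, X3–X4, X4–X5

A tree decomposition must satisfy three properties: every vertex lies in some bag; for every edge, both endpoints lie together in some bag; and for every vertex, the bags containing it form a connected subtree. Here edge (2,6) lies in no bag, so the decomposition is invalid.

No — edge (2,6) lies in no bag.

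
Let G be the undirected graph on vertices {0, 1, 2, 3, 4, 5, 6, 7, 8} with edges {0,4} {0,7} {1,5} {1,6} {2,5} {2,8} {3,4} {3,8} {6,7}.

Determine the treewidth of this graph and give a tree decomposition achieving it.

Every bag has size at most 3, so the width is 3 − 1 = 2 and tw(G) ≤ 2. For the lower bound, G contains the cycle 7–6–1–5–2–8–3–4–0–7, so G is not a forest; only forests have treewidth ≤ 1, hence tw(G) ≥ 2. The upper and lower bounds meet at 2, so that is the treewidth.

Treewidth 2.
One such decomposition:
Bags: B1 = {1, 6, 7}  B2 = {1, 5, 7}  B3 = {2, 5, 7}  B4 = {2, 7, 8}  B5 = {3, 7, 8}  B6 = {3, 4, 7}  B7 = {0, 4, 7}
Tree: B1–B2, B2–B3, B3–B4, B4–B5, B5–B6, B6–B7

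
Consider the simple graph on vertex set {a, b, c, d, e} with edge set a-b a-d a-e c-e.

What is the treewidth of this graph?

A width-1 tree decomposition is:
Bags: B1 = {a, e}  B2 = {a, b}  B3 = {c, e}  B4 = {a, d}
Tree: B1–B2, B1–B3, B1–B4
The largest bag has 2 vertices, giving width 1; this decomposition certifies tw(G) ≤ 1. Any graph with an edge has treewidth ≥ 1, and G has the edge e–a. Combining the bounds, tw(G) = 1.

1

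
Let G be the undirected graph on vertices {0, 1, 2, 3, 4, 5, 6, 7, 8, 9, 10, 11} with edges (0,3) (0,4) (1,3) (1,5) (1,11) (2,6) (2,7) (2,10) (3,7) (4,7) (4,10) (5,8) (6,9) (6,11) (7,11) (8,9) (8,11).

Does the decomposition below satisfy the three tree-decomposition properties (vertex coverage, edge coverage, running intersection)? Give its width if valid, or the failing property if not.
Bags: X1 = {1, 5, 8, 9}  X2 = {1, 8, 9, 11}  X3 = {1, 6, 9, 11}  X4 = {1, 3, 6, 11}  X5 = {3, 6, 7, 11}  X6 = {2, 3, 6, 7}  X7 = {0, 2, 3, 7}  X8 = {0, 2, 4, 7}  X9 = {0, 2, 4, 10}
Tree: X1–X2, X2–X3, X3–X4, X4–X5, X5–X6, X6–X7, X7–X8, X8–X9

Checking the three conditions: (i) the bags cover all of {0, 1, 2, 3, 4, 5, 6, 7, 8, 9, 10, 11}; (ii) for each edge, some bag contains both endpoints; (iii) the bags containing any fixed vertex form a subtree. All hold, so the decomposition is valid with width 4 − 1 = 3.

Yes; width 3.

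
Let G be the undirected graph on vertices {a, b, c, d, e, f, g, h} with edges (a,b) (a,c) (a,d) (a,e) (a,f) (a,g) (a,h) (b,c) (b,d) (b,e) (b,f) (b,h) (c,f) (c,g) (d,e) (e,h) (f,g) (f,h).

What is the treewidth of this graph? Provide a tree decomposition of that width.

Every bag has size at most 4, so the width is 4 − 1 = 3 and tw(G) ≤ 3. Conversely, {a, c, f, g} is a clique of size 4, and the vertices of any clique must share a bag in every tree decomposition; so some bag has ≥ 4 vertices and tw(G) ≥ 3. Hence tw(G) = 3 exactly.

Treewidth 3.
One optimal decomposition is:
Bags: B1 = {a, b, f, h}  B2 = {a, b, e, h}  B3 = {a, b, c, f}  B4 = {a, b, d, e}  B5 = {a, c, f, g}
Tree: B1–B2, B1–B3, B2–B4, B3–B5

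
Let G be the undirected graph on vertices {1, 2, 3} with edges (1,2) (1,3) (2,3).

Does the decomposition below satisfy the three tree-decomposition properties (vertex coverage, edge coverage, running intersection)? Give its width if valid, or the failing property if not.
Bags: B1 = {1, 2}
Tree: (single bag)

No — vertex 3 appears in no bag.

A tree decomposition must satisfy three properties: every vertex lies in some bag; for every edge, both endpoints lie together in some bag; and for every vertex, the bags containing it form a connected subtree. Here vertex 3 appears in no bag, so the decomposition is invalid.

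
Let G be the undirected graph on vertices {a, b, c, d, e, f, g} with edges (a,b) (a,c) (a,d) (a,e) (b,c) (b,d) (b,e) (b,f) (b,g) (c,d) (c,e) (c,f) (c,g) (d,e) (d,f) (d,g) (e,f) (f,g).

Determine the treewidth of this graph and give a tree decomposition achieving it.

Treewidth 4.
One such decomposition:
Bags: B1 = {b, c, d, f, g}  B2 = {b, c, d, e, f}  B3 = {a, b, c, d, e}
Tree: B1–B2, B2–B3

Every bag has size at most 5, so the width is 5 − 1 = 4 and tw(G) ≤ 4. On the other hand G contains the 5-clique {b, c, d, f, g}. A clique must lie in a single bag of any decomposition, so no decomposition can have width below 4. The upper and lower bounds meet at 4, so that is the treewidth.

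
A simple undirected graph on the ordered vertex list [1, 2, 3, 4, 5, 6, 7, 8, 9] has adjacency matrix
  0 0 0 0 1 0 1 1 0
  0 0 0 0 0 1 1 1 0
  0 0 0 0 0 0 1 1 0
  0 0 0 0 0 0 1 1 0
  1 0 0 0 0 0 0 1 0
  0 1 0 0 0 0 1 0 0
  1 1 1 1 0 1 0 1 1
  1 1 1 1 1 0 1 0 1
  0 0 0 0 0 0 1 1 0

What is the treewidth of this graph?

A width-2 tree decomposition is:
Bags: B1 = {7, 8, 9}  B2 = {4, 7, 8}  B3 = {2, 7, 8}  B4 = {1, 7, 8}  B5 = {2, 6, 7}  B6 = {1, 5, 8}  B7 = {3, 7, 8}
Tree: B1–B2, B2–B3, B2–B4, B3–B5, B4–B6, B3–B7
Every bag has size at most 3, so the width is 3 − 1 = 2 and tw(G) ≤ 2. For the lower bound, the 3 vertices {1, 5, 8} are pairwise adjacent, and any tree decomposition puts a clique entirely inside one bag — forcing width ≥ 2. Therefore the treewidth is 2.

2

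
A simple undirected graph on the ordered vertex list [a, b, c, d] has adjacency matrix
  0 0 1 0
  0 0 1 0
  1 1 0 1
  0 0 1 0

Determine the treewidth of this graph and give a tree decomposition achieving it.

Treewidth 1.
Bags: B1 = {b, c}  B2 = {a, c}  B3 = {c, d}
Tree: B1–B2, B2–B3

Each bag holds 2 vertices, so the decomposition has width 1, which upper-bounds the treewidth. G has an edge, so its treewidth is at least 1. Therefore the treewidth is 1.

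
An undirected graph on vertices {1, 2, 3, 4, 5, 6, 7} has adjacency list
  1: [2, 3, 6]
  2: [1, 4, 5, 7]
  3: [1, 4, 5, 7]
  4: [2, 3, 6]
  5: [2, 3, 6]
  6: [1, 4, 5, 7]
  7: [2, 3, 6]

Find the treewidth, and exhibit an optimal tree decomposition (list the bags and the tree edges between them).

Treewidth 3.
One optimal decomposition is:
Bags: B1 = {1, 2, 3, 6}  B2 = {2, 3, 6, 7}  B3 = {2, 3, 5, 6}  B4 = {2, 3, 4, 6}
Tree: B1–B2, B2–B3, B3–B4

Each bag holds 4 vertices, so the decomposition has width 3, which upper-bounds the treewidth. For the lower bound: the 4 vertex sets {1,2}, {6,7}, {3}, {5} are disjoint, each induces a connected subgraph, and every pair is joined by at least one edge of G. Contracting each set to a single vertex therefore yields K_{4} as a minor, and since treewidth is minor-monotone, tw(G) ≥ tw(K_{4}) = 3. Combining the bounds, tw(G) = 3.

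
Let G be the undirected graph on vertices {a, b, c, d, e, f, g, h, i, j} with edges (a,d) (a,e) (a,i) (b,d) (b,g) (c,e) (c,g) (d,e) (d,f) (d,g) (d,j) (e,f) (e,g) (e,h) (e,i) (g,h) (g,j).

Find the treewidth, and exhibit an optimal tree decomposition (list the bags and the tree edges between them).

Treewidth 2.
One such decomposition:
Bags: B1 = {d, e, g}  B2 = {a, d, e}  B3 = {e, g, h}  B4 = {d, g, j}  B5 = {c, e, g}  B6 = {b, d, g}  B7 = {a, e, i}  B8 = {d, e, f}
Tree: B1–B2, B1–B3, B1–B4, B3–B5, B4–B6, B2–B7, B2–B8

The largest bag has 3 vertices, giving width 2; this decomposition certifies tw(G) ≤ 2. Conversely, {d, g, j} is a clique of size 3, and the vertices of any clique must share a bag in every tree decomposition; so some bag has ≥ 3 vertices and tw(G) ≥ 2. Combining the bounds, tw(G) = 2.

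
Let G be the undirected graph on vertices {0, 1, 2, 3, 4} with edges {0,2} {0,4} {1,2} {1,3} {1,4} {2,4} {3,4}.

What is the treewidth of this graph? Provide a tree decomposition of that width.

The largest bag has 3 vertices, giving width 2; this decomposition certifies tw(G) ≤ 2. On the other hand G contains the 3-clique {0, 2, 4}. A clique must lie in a single bag of any decomposition, so no decomposition can have width below 2. Combining the bounds, tw(G) = 2.

Treewidth 2.
One optimal decomposition is:
Bags: B1 = {1, 2, 4}  B2 = {1, 3, 4}  B3 = {0, 2, 4}
Tree: B1–B2, B1–B3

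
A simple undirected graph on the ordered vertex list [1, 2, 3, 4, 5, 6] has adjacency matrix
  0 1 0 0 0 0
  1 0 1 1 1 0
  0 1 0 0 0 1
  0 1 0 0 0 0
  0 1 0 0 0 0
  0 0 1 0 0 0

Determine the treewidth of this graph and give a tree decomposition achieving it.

Every bag has size at most 2, so the width is 2 − 1 = 1 and tw(G) ≤ 1. G has an edge, so its treewidth is at least 1. Combining the bounds, tw(G) = 1.

Treewidth 1.
Bags: B1 = {1, 2}  B2 = {2, 5}  B3 = {2, 3}  B4 = {3, 6}  B5 = {2, 4}
Tree: B1–B2, B2–B3, B3–B4, B3–B5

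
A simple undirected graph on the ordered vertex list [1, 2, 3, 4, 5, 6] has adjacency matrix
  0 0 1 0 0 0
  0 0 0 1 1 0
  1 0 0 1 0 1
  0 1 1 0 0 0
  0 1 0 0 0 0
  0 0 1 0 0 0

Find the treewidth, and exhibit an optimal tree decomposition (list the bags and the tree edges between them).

The largest bag has 2 vertices, giving width 1; this decomposition certifies tw(G) ≤ 1. Since G has at least one edge (e.g. 3–1), it is not an edgeless graph, so tw(G) ≥ 1. Combining the bounds, tw(G) = 1.

Treewidth 1.
One such decomposition:
Bags: B1 = {1, 3}  B2 = {3, 4}  B3 = {3, 6}  B4 = {2, 4}  B5 = {2, 5}
Tree: B1–B2, B2–B3, B2–B4, B4–B5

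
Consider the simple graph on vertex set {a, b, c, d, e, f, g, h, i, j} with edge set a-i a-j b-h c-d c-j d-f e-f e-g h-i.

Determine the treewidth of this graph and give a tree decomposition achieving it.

Treewidth 1.
One such decomposition:
Bags: B1 = {e, g}  B2 = {e, f}  B3 = {d, f}  B4 = {c, d}  B5 = {c, j}  B6 = {a, j}  B7 = {a, i}  B8 = {h, i}  B9 = {b, h}
Tree: B1–B2, B2–B3, B3–B4, B4–B5, B5–B6, B6–B7, B7–B8, B8–B9

Each bag holds 2 vertices, so the decomposition has width 1, which upper-bounds the treewidth. Since G has at least one edge (e.g. g–e), it is not an edgeless graph, so tw(G) ≥ 1. Hence tw(G) = 1 exactly.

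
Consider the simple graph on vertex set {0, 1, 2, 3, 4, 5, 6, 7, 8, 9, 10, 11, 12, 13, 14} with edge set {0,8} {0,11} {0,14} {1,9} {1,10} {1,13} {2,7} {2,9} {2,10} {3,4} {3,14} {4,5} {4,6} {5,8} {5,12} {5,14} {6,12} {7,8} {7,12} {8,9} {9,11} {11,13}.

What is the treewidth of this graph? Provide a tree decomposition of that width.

Treewidth 3.
One optimal decomposition is:
Bags: B1 = {1, 10, 11, 13}  B2 = {1, 9, 10, 11}  B3 = {2, 9, 10, 11}  B4 = {0, 2, 9, 11}  B5 = {0, 2, 8, 9}  B6 = {0, 2, 7, 8}  B7 = {0, 7, 8, 14}  B8 = {5, 7, 8, 14}  B9 = {5, 7, 12, 14}  B10 = {3, 5, 12, 14}  B11 = {3, 4, 5, 12}  B12 = {3, 4, 6, 12}
Tree: B1–B2, B2–B3, B3–B4, B4–B5, B5–B6, B6–B7, B7–B8, B8–B9, B9–B10, B10–B11, B11–B12

Each bag holds 4 vertices, so the decomposition has width 3, which upper-bounds the treewidth. For the lower bound: the 4 vertex sets {1,10,13}, {11}, {9}, {0,2,7,8} are disjoint, each induces a connected subgraph, and every pair is joined by at least one edge of G. Contracting each set to a single vertex therefore yields K_{4} as a minor, and since treewidth is minor-monotone, tw(G) ≥ tw(K_{4}) = 3. Combining the bounds, tw(G) = 3.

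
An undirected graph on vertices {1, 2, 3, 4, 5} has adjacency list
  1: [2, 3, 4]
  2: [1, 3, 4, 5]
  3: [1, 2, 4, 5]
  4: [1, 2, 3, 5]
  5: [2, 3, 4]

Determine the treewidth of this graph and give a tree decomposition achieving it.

Every bag has size at most 4, so the width is 4 − 1 = 3 and tw(G) ≤ 3. Conversely, {1, 2, 3, 4} is a clique of size 4, and the vertices of any clique must share a bag in every tree decomposition; so some bag has ≥ 4 vertices and tw(G) ≥ 3. Combining the bounds, tw(G) = 3.

Treewidth 3.
Bags: B1 = {1, 2, 3, 4}  B2 = {2, 3, 4, 5}
Tree: B1–B2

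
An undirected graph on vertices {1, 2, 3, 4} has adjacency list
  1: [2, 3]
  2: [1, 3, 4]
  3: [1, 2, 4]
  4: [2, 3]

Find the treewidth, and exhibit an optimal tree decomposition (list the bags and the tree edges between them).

Each bag holds 3 vertices, so the decomposition has width 2, which upper-bounds the treewidth. On the other hand G contains the 3-clique {1, 2, 3}. A clique must lie in a single bag of any decomposition, so no decomposition can have width below 2. Combining the bounds, tw(G) = 2.

Treewidth 2.
One optimal decomposition is:
Bags: B1 = {1, 2, 3}  B2 = {2, 3, 4}
Tree: B1–B2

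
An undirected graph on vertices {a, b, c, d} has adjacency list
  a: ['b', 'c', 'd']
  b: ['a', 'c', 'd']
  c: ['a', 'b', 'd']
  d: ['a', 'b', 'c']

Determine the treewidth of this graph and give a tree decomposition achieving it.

Treewidth 3.
One optimal decomposition is:
Bags: B1 = {a, b, c, d}
Tree: (single bag)

A single bag containing all 4 vertices is trivially a valid decomposition of width 3. Conversely, {a, b, c, d} is a clique of size 4, and the vertices of any clique must share a bag in every tree decomposition; so some bag has ≥ 4 vertices and tw(G) ≥ 3. Combining the bounds, tw(G) = 3.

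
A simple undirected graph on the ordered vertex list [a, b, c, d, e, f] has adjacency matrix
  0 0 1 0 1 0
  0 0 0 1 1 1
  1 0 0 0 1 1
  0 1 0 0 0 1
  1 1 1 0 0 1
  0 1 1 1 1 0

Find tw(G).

2

A width-2 tree decomposition is:
Bags: B1 = {c, e, f}  B2 = {b, e, f}  B3 = {b, d, f}  B4 = {a, c, e}
Tree: B1–B2, B2–B3, B1–B4
Every bag has size at most 3, so the width is 3 − 1 = 2 and tw(G) ≤ 2. For the lower bound, the 3 vertices {a, c, e} are pairwise adjacent, and any tree decomposition puts a clique entirely inside one bag — forcing width ≥ 2. Combining the bounds, tw(G) = 2.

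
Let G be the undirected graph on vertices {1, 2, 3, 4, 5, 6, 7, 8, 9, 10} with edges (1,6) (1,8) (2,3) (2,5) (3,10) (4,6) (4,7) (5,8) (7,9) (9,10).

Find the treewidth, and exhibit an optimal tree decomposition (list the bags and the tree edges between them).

The largest bag has 3 vertices, giving width 2; this decomposition certifies tw(G) ≤ 2. For the lower bound, G contains the cycle 8–5–2–3–10–9–7–4–6–1–8, so G is not a forest; only forests have treewidth ≤ 1, hence tw(G) ≥ 2. Therefore the treewidth is 2.

Treewidth 2.
One optimal decomposition is:
Bags: B1 = {2, 5, 8}  B2 = {2, 3, 8}  B3 = {3, 8, 10}  B4 = {8, 9, 10}  B5 = {7, 8, 9}  B6 = {4, 7, 8}  B7 = {4, 6, 8}  B8 = {1, 6, 8}
Tree: B1–B2, B2–B3, B3–B4, B4–B5, B5–B6, B6–B7, B7–B8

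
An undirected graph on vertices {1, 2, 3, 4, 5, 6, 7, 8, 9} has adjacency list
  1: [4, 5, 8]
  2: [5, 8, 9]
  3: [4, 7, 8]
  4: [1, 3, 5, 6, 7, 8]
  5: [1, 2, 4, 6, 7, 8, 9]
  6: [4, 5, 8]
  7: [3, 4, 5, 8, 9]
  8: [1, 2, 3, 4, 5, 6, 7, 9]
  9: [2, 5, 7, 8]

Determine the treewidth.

3

A width-3 tree decomposition is:
Bags: B1 = {1, 4, 5, 8}  B2 = {4, 5, 7, 8}  B3 = {5, 7, 8, 9}  B4 = {3, 4, 7, 8}  B5 = {2, 5, 8, 9}  B6 = {4, 5, 6, 8}
Tree: B1–B2, B2–B3, B2–B4, B3–B5, B2–B6
Every bag has size at most 4, so the width is 4 − 1 = 3 and tw(G) ≤ 3. For the lower bound, the 4 vertices {3, 4, 7, 8} are pairwise adjacent, and any tree decomposition puts a clique entirely inside one bag — forcing width ≥ 3. Hence tw(G) = 3 exactly.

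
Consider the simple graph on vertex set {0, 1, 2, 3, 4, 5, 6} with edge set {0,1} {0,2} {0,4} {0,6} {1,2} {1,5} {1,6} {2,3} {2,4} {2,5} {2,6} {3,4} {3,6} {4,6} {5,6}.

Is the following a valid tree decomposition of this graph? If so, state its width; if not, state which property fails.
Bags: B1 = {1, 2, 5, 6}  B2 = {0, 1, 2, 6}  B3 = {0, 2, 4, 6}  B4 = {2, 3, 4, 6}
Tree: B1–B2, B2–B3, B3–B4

Every vertex of G appears in some bag (union = {0, 1, 2, 3, 4, 5, 6}); every edge is covered by a bag; and for each vertex v the set of bags containing v is connected in the bag tree. The decomposition is therefore valid. The largest bag has 4 vertices, so the width is 3.

Yes; width 3.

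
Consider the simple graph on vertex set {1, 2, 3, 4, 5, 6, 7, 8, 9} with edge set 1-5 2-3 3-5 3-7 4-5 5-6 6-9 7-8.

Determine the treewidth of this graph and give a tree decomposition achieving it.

The largest bag has 2 vertices, giving width 1; this decomposition certifies tw(G) ≤ 1. G has an edge, so its treewidth is at least 1. The upper and lower bounds meet at 1, so that is the treewidth.

Treewidth 1.
One optimal decomposition is:
Bags: B1 = {3, 5}  B2 = {4, 5}  B3 = {5, 6}  B4 = {3, 7}  B5 = {6, 9}  B6 = {1, 5}  B7 = {7, 8}  B8 = {2, 3}
Tree: B1–B2, B1–B3, B1–B4, B3–B5, B1–B6, B4–B7, B1–B8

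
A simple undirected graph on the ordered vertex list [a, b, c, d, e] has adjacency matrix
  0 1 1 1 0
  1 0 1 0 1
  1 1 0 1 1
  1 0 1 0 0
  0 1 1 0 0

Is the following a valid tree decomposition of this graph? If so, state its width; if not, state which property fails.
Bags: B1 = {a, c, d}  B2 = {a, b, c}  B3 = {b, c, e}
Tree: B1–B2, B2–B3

Yes; width 2.

Every vertex of G appears in some bag (union = {a, b, c, d, e}); every edge is covered by a bag; and for each vertex v the set of bags containing v is connected in the bag tree. The decomposition is therefore valid. The largest bag has 3 vertices, so the width is 2.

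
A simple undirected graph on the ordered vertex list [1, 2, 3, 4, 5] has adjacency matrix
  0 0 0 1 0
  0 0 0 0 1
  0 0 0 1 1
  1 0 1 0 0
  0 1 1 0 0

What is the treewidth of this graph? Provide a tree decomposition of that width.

Treewidth 1.
One optimal decomposition is:
Bags: B1 = {2, 5}  B2 = {3, 5}  B3 = {3, 4}  B4 = {1, 4}
Tree: B1–B2, B2–B3, B3–B4

The largest bag has 2 vertices, giving width 1; this decomposition certifies tw(G) ≤ 1. Any graph with an edge has treewidth ≥ 1, and G has the edge 2–5. Hence tw(G) = 1 exactly.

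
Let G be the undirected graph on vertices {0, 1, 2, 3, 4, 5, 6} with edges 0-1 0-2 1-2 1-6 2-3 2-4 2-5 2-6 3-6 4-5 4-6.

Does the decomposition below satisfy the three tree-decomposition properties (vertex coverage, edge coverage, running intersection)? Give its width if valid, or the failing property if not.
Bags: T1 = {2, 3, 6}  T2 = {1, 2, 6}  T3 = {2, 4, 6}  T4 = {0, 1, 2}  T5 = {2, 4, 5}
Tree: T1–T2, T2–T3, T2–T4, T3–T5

Vertex coverage: the bags together contain {0, 1, 2, 3, 4, 5, 6}, the full vertex set. Edge coverage: each edge of G has both endpoints in at least one bag. Running intersection: for every vertex, the bags containing it form a connected subtree. All three properties hold, so this is a valid tree decomposition of width max|bag| − 1 = 2, and hence tw(G) ≤ 2.

Yes; width 2.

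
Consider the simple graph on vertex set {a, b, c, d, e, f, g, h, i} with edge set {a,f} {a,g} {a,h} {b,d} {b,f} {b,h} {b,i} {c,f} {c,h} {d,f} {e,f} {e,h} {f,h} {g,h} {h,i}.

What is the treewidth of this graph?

2

A width-2 tree decomposition is:
Bags: B1 = {b, f, h}  B2 = {b, h, i}  B3 = {c, f, h}  B4 = {b, d, f}  B5 = {a, f, h}  B6 = {a, g, h}  B7 = {e, f, h}
Tree: B1–B2, B1–B3, B1–B4, B3–B5, B5–B6, B1–B7
Each bag holds 3 vertices, so the decomposition has width 2, which upper-bounds the treewidth. On the other hand G contains the 3-clique {b, d, f}. A clique must lie in a single bag of any decomposition, so no decomposition can have width below 2. Hence tw(G) = 2 exactly.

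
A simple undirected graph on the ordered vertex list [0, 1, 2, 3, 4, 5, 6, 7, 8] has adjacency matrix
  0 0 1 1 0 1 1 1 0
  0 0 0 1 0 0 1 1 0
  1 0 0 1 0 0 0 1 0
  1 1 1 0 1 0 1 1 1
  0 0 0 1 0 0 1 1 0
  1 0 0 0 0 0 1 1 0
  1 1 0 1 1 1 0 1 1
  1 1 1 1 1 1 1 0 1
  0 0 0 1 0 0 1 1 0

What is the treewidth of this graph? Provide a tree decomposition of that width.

Treewidth 3.
One optimal decomposition is:
Bags: B1 = {0, 3, 6, 7}  B2 = {3, 6, 7, 8}  B3 = {0, 5, 6, 7}  B4 = {0, 2, 3, 7}  B5 = {1, 3, 6, 7}  B6 = {3, 4, 6, 7}
Tree: B1–B2, B1–B3, B1–B4, B2–B5, B1–B6

Every bag has size at most 4, so the width is 4 − 1 = 3 and tw(G) ≤ 3. For the lower bound, the 4 vertices {0, 2, 3, 7} are pairwise adjacent, and any tree decomposition puts a clique entirely inside one bag — forcing width ≥ 3. Hence tw(G) = 3 exactly.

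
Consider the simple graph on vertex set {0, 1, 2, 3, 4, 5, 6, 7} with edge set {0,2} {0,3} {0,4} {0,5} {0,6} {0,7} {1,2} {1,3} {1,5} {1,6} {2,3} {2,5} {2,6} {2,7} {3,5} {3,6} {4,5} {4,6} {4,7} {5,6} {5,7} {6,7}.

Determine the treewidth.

4

A width-4 tree decomposition is:
Bags: B1 = {0, 2, 5, 6, 7}  B2 = {0, 2, 3, 5, 6}  B3 = {1, 2, 3, 5, 6}  B4 = {0, 4, 5, 6, 7}
Tree: B1–B2, B2–B3, B1–B4
Every bag has size at most 5, so the width is 5 − 1 = 4 and tw(G) ≤ 4. Conversely, {0, 2, 3, 5, 6} is a clique of size 5, and the vertices of any clique must share a bag in every tree decomposition; so some bag has ≥ 5 vertices and tw(G) ≥ 4. The upper and lower bounds meet at 4, so that is the treewidth.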